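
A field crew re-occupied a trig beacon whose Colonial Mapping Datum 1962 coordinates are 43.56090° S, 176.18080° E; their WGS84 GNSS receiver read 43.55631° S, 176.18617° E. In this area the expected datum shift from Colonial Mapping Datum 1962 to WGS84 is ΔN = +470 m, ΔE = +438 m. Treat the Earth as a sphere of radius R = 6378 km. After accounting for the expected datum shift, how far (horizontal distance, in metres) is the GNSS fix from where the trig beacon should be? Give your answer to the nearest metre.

Observed coordinate differences: Δφ = +0.00459°, Δλ = +0.00537°.
Converting to metres (1° lat = 111317 m, cos φ = 0.724642): observed ΔN = 510.9 m, observed ΔE = 433.2 m.
Subtracting the expected shift leaves a residual of 510.9 − (470) = 40.9 m north and 433.2 − (438) = -4.8 m east.
Residual distance = √(40.9² + (-4.8)²) = 41.2 m.

41 m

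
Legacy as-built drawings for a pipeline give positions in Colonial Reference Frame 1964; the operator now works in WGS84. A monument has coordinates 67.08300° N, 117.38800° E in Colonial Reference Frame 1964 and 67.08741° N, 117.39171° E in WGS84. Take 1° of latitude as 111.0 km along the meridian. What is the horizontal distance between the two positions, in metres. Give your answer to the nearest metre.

Δφ = 67.08741° − 67.08300° = +0.00441°; Δλ = 117.39171° − 117.38800° = +0.00371°.
ΔN = Δφ × 111000 = 489.5 m; ΔE = Δλ × 111000 × cos(67.08300°) = +0.00371 × 111000 × 0.389397 = 160.4 m.
Distance = √(ΔE² + ΔN²) = √(160.4² + 489.5²) = 515.1 m.

515 m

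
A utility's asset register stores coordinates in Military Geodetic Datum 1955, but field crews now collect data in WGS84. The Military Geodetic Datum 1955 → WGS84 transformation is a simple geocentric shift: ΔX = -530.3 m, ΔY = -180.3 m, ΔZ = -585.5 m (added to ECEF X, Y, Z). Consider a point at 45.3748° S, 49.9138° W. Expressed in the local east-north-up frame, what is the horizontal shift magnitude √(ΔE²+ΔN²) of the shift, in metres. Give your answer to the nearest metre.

763 m

At φ = -45.3748°, λ = -49.9138°: sin φ = -0.711717, cos φ = 0.702466, sin λ = -0.765077, cos λ = 0.643939.
ΔE = −sin λ·ΔX + cos λ·ΔY = −(-0.765077)·(-530.3) + (0.643939)·(-180.3) = -521.82 m.
ΔN = −sin φ cos λ·ΔX − sin φ sin λ·ΔY + cos φ·ΔZ = −(-0.711717)(0.643939)(-530.3) − (-0.711717)(-0.765077)(-180.3) + (0.702466)(-585.5) = -556.16 m.
Horizontal magnitude = √(ΔE² + ΔN²) = √((-521.82)² + (-556.16)²) = 762.63 m.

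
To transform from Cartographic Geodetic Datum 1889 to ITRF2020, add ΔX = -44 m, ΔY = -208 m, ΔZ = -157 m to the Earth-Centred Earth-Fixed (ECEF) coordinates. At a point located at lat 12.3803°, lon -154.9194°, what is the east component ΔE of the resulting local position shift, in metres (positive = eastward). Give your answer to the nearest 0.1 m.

At φ = 12.3803°, λ = -154.9194°: sin φ = 0.214400, cos φ = 0.976746, sin λ = -0.423893, cos λ = -0.905712.
ΔE = −sin λ·ΔX + cos λ·ΔY = −(-0.423893)·(-44) + (-0.905712)·(-208) = 169.74 m.

ΔE = 169.7 m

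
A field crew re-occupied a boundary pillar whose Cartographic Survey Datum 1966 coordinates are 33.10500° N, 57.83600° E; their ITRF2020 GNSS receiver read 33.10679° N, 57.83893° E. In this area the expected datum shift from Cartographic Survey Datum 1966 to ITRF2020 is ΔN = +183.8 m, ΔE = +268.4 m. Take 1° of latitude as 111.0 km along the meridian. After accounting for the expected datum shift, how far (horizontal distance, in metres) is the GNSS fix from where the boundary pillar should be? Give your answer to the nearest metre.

Observed coordinate differences: Δφ = +0.00179°, Δλ = +0.00293°.
Converting to metres (1° lat = 111000 m, cos φ = 0.837671): observed ΔN = 198.7 m, observed ΔE = 272.4 m.
Subtracting the expected shift leaves a residual of 198.7 − (183.8) = 14.9 m north and 272.4 − (268.4) = 4.0 m east.
Residual distance = √(14.9² + 4.0²) = 15.4 m.

15 m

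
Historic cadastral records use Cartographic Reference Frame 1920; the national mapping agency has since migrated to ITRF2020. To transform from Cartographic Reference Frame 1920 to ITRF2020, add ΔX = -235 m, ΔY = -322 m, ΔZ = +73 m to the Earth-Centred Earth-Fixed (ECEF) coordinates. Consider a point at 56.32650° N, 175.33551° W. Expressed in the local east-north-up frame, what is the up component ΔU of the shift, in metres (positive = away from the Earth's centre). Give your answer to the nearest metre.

The local up (radial) axis is (cos φ cos λ, cos φ sin λ, sin φ), giving ΔU = 129.866 + 14.519 + 60.751 = 205.14 m.

ΔU = 205 m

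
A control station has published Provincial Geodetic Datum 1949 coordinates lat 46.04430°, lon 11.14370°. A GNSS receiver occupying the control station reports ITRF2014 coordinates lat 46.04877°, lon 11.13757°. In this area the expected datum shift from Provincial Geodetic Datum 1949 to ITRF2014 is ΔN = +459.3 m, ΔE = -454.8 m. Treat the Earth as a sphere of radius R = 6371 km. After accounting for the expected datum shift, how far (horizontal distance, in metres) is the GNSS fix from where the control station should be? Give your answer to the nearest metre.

Observed coordinate differences: Δφ = +0.00447°, Δλ = -0.00613°.
Converting to metres (1° lat = 111195 m, cos φ = 0.694102): observed ΔN = 497.0 m, observed ΔE = -473.1 m.
Subtracting the expected shift leaves a residual of 497.0 − (459.3) = 37.7 m north and -473.1 − (-454.8) = -18.3 m east.
Residual distance = √(37.7² + (-18.3)²) = 42.0 m.

42 m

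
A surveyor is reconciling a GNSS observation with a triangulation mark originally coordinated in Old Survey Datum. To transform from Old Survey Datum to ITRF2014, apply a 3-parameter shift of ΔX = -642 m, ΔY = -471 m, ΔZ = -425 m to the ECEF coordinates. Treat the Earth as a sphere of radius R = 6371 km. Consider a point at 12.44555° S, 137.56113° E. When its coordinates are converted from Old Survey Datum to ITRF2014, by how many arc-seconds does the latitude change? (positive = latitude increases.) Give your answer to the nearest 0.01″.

sin φ = -0.215512, cos φ = 0.976501, sin λ = 0.674803, cos λ = -0.737998.
North component: ΔN = −sin φ cos λ·ΔX − sin φ sin λ·ΔY + cos φ·ΔZ = −(-0.215512)(-0.737998)(-642) − (-0.215512)(0.674803)(-471) + (0.976501)(-425) = -381.40 m.
1° of latitude spans πR/180 = 111195 m, so Δφ = -381.40 / 111195 × 3600 = -12.348″.

Δφ = -12.35″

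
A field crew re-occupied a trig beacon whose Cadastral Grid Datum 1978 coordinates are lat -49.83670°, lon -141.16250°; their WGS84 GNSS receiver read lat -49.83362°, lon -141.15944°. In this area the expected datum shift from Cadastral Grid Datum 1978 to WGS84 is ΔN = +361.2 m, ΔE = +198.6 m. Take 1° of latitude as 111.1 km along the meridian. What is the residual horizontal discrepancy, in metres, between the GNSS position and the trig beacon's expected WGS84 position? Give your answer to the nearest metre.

Observed coordinate differences: Δφ = +0.00308°, Δλ = +0.00306°.
Converting to metres (1° lat = 111100 m, cos φ = 0.644968): observed ΔN = 342.2 m, observed ΔE = 219.3 m.
Subtracting the expected shift leaves a residual of 342.2 − (361.2) = -19.0 m north and 219.3 − (198.6) = 20.7 m east.
Residual distance = √((-19.0)² + 20.7²) = 28.1 m.

28 m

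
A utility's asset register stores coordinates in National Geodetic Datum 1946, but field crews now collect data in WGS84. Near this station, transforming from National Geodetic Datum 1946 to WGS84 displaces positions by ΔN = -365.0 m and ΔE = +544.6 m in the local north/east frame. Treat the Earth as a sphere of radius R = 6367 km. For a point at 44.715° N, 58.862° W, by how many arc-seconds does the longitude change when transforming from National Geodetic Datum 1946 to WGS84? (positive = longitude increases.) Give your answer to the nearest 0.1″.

At latitude 44.715°, cos φ = 0.710615.
One radian of longitude at latitude φ spans R cos φ, so Δλ = ΔE / (R cos φ) = 544.6 / (6367000 × 0.710615) = 1.2037e-04 rad = 24.828″.

Δλ = 24.8″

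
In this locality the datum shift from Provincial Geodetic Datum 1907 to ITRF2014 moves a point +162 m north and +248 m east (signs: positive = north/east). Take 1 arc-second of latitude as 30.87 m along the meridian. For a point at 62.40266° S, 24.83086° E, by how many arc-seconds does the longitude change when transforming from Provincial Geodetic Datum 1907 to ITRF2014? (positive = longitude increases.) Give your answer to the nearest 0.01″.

At latitude -62.40266°, cos φ = 0.463255.
1″ of longitude at this latitude = 30.87 × cos φ = 14.3007 m, so Δλ = 248.0 / 14.3007 = 17.342″.

Δλ = 17.34″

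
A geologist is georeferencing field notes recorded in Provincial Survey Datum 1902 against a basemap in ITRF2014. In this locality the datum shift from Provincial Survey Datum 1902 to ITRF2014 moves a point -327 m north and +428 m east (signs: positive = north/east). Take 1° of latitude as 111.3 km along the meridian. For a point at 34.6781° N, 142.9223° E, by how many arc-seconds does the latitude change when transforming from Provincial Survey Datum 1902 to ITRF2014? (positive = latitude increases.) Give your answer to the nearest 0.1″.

1° of latitude = 111.3 km, so Δφ = -327.0 / 111300 = -0.0029380° = -10.577″.

Δφ = -10.6″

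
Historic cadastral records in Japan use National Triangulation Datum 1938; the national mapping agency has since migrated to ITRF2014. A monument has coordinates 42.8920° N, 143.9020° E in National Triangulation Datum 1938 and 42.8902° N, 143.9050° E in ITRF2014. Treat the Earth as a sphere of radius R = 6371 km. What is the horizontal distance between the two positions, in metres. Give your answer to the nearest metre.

316 m

Δφ = 42.8902° − 42.8920° = -0.0018°; Δλ = 143.9050° − 143.9020° = +0.0030°.
1° along a meridian = πR/180 = 111195 m.
ΔN = Δφ × 111195 = -200.2 m; ΔE = Δλ × 111195 × cos(42.8920°) = +0.0030 × 111195 × 0.732638 = 244.4 m.
Distance = √(ΔE² + ΔN²) = √(244.4² + (-200.2)²) = 315.9 m.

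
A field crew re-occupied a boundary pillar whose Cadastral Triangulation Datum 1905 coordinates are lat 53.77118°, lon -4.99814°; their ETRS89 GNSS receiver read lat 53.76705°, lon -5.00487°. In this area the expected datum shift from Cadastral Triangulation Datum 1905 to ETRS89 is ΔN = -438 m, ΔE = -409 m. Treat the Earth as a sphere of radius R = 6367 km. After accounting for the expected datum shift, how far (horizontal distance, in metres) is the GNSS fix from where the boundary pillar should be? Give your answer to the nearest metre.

Observed coordinate differences: Δφ = -0.00413°, Δλ = -0.00673°.
Converting to metres (1° lat = 111125 m, cos φ = 0.591011): observed ΔN = -458.9 m, observed ΔE = -442.0 m.
Subtracting the expected shift leaves a residual of -458.9 − (-438) = -20.9 m north and -442.0 − (-409) = -33.0 m east.
Residual distance = √((-20.9)² + (-33.0)²) = 39.1 m.

39 m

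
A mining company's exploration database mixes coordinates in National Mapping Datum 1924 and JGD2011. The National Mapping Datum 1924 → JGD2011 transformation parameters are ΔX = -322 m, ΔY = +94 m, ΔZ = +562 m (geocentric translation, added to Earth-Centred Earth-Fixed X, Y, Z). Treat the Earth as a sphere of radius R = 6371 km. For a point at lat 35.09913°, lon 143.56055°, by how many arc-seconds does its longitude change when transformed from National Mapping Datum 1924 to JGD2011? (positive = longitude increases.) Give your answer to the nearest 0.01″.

Δλ = 4.58″

sin φ = 0.574993, cos φ = 0.818158, sin λ = 0.593973, cos λ = -0.804485.
East component: ΔE = −sin λ·ΔX + cos λ·ΔY = −(0.593973)(-322) + (-0.804485)(94) = 115.64 m.
1° of latitude spans πR/180 = 111195 m; at latitude φ, 1° of longitude spans that × cos φ = 90975.1 m, so Δλ = 115.64 / 90975.1 × 3600 = 4.576″.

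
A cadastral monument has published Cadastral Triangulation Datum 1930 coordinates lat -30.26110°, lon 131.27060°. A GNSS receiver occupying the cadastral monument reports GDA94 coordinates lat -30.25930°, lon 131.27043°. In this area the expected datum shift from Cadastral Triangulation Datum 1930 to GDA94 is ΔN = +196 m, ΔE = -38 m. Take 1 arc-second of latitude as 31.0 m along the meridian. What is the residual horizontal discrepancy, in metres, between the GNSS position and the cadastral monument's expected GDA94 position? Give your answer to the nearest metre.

Observed coordinate differences: Δφ = +0.00180°, Δλ = -0.00017°.
Converting to metres (1° lat = 111600 m, cos φ = 0.863738): observed ΔN = 200.9 m, observed ΔE = -16.4 m.
Subtracting the expected shift leaves a residual of 200.9 − (196) = 4.9 m north and -16.4 − (-38) = 21.6 m east.
Residual distance = √(4.9² + 21.6²) = 22.2 m.

22 m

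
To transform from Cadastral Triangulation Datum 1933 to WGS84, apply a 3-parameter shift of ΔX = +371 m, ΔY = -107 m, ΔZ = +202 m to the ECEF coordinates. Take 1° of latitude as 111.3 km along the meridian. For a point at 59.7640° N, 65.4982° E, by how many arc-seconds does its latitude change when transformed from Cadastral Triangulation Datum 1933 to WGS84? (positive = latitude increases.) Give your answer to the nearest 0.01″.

sin φ = 0.863959, cos φ = 0.503563, sin λ = 0.909948, cos λ = 0.414722.
North component: ΔN = −sin φ cos λ·ΔX − sin φ sin λ·ΔY + cos φ·ΔZ = −(0.863959)(0.414722)(371) − (0.863959)(0.909948)(-107) + (0.503563)(202) = 52.91 m.
1° of latitude spans 111300 m, so Δφ = 52.91 / 111300 × 3600 = 1.711″.

Δφ = 1.71″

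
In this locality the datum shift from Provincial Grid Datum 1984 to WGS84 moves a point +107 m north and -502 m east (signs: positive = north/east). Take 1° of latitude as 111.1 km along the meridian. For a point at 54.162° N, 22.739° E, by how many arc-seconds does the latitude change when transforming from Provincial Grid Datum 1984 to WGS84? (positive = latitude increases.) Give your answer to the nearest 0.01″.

Δφ = 3.47″

1° of latitude = 111.1 km, so Δφ = 107.0 / 111100 = 0.0009631° = 3.467″.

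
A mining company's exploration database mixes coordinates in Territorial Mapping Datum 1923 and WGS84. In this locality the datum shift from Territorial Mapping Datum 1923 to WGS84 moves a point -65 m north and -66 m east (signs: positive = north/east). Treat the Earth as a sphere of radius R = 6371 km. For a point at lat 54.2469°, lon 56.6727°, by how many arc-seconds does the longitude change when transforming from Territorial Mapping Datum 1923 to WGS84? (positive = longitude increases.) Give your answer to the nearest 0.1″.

Δλ = -3.7″

At latitude 54.2469°, cos φ = 0.584294.
One radian of longitude at latitude φ spans R cos φ, so Δλ = ΔE / (R cos φ) = -66.0 / (6371000 × 0.584294) = -1.7730e-05 rad = -3.657″.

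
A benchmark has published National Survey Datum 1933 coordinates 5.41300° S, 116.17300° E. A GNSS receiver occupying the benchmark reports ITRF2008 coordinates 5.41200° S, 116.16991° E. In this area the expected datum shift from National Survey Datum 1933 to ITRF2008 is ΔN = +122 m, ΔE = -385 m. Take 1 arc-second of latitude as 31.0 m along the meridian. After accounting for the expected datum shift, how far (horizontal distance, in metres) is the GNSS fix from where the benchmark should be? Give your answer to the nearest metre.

Observed coordinate differences: Δφ = +0.00100°, Δλ = -0.00309°.
Converting to metres (1° lat = 111600 m, cos φ = 0.995541): observed ΔN = 111.6 m, observed ΔE = -343.3 m.
Subtracting the expected shift leaves a residual of 111.6 − (122) = -10.4 m north and -343.3 − (-385) = 41.7 m east.
Residual distance = √((-10.4)² + 41.7²) = 43.0 m.

43 m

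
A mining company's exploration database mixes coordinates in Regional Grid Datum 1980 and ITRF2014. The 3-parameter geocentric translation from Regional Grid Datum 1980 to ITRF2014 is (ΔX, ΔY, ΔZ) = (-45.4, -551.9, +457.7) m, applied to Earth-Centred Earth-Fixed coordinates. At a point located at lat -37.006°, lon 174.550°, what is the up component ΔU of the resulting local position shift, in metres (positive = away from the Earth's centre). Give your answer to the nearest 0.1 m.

At φ = -37.006°, λ = 174.550°: sin φ = -0.601899, cos φ = 0.798572, sin λ = 0.094977, cos λ = -0.995479.
ΔU = cos φ cos λ·ΔX + cos φ sin λ·ΔY + sin φ·ΔZ = (0.798572)(-0.995479)(-45.4) + (0.798572)(0.094977)(-551.9) + (-0.601899)(457.7) = -281.26 m.

ΔU = -281.3 m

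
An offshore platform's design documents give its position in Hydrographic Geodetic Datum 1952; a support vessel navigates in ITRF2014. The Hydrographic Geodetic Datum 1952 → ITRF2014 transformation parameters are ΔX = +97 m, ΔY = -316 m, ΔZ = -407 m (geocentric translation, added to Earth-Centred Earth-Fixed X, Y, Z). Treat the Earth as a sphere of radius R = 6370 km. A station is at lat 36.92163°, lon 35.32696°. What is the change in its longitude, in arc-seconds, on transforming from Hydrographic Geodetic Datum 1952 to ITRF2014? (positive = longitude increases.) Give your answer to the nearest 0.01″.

Δλ = -12.71″

sin φ = 0.600722, cos φ = 0.799458, sin λ = 0.578242, cos λ = 0.815866.
East component: ΔE = −sin λ·ΔX + cos λ·ΔY = −(0.578242)(97) + (0.815866)(-316) = -313.90 m.
1° of latitude spans πR/180 = 111177 m; at latitude φ, 1° of longitude spans that × cos φ = 88881.7 m, so Δλ = -313.90 / 88881.7 × 3600 = -12.714″.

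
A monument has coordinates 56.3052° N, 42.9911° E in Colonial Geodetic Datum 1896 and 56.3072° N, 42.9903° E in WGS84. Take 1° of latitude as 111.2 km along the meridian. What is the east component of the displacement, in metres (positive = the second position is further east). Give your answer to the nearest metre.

ΔE = -49 m

Δφ = 56.3072° − 56.3052° = +0.0020°; Δλ = 42.9903° − 42.9911° = -0.0008°.
ΔN = Δφ × 111200 = 222.4 m; ΔE = Δλ × 111200 × cos(56.3052°) = -0.0008 × 111200 × 0.554769 = -49.4 m.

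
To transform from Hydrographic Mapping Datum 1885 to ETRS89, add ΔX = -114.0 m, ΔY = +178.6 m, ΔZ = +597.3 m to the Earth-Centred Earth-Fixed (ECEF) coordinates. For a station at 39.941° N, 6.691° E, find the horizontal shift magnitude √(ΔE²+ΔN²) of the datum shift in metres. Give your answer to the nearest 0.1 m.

551.3 m

At φ = 39.941°, λ = 6.691°: sin φ = 0.641998, cos φ = 0.766706, sin λ = 0.116515, cos λ = 0.993189.
ΔE = −sin λ·ΔX + cos λ·ΔY = −(0.116515)·(-114.0) + (0.993189)·(178.6) = 190.67 m.
ΔN = −sin φ cos λ·ΔX − sin φ sin λ·ΔY + cos φ·ΔZ = −(0.641998)(0.993189)(-114.0) − (0.641998)(0.116515)(178.6) + (0.766706)(597.3) = 517.28 m.
Horizontal magnitude = √(ΔE² + ΔN²) = √(190.67² + 517.28²) = 551.30 m.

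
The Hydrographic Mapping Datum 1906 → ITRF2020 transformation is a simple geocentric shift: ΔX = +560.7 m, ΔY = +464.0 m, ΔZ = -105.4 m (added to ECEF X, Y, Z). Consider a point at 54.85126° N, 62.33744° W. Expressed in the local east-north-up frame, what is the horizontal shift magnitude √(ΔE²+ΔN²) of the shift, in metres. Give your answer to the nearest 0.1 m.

The local east axis at (φ, λ) is (−sin λ, cos λ, 0), so ΔE = −sin(-62.33744°)·560.7 + cos(-62.33744°)·464.0 = 712.03 m.
The local north axis is (−sin φ cos λ, −sin φ sin λ, cos φ), giving ΔN = -212.847 + 336.029 − 60.679 = 62.50 m.
Horizontal magnitude = √(ΔE² + ΔN²) = √(712.03² + 62.50²) = 714.77 m.

714.8 m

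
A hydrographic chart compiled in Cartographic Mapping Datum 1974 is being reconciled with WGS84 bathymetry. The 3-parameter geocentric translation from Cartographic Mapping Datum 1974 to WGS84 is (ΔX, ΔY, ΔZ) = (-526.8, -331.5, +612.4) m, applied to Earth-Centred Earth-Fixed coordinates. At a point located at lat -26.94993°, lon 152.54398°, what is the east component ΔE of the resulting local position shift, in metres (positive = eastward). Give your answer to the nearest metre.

At φ = -26.94993°, λ = 152.54398°: sin φ = -0.453212, cos φ = 0.891403, sin λ = 0.461068, cos λ = -0.887365.
ΔE = −sin λ·ΔX + cos λ·ΔY = −(0.461068)·(-526.8) + (-0.887365)·(-331.5) = 537.05 m.

ΔE = 537 m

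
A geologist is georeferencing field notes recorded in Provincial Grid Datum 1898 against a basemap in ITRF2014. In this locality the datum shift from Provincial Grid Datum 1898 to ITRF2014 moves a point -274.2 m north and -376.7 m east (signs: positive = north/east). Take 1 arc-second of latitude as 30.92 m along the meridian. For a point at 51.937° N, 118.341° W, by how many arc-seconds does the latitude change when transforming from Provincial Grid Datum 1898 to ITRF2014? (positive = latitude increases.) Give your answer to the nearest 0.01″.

1″ of latitude = 30.92 m, so Δφ = -274.2 / 30.92 = -8.868″.

Δφ = -8.87″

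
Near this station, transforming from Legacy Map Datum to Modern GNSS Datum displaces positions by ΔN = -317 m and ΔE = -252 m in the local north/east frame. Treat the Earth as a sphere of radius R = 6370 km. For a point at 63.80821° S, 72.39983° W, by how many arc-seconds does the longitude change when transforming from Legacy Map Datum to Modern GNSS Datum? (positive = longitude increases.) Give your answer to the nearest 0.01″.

At latitude -63.80821°, cos φ = 0.441377.
One radian of longitude at latitude φ spans R cos φ, so Δλ = ΔE / (R cos φ) = -252.0 / (6370000 × 0.441377) = -8.9630e-05 rad = -18.487″.

Δλ = -18.49″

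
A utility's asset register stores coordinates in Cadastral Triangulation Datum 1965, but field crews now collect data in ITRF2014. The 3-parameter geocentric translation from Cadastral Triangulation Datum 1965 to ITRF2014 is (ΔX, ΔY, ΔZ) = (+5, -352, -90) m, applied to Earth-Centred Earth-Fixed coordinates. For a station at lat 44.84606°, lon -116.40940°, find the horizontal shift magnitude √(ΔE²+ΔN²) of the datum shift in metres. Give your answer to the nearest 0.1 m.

The local east axis at (φ, λ) is (−sin λ, cos λ, 0), so ΔE = −sin(-116.40940°)·5 + cos(-116.40940°)·(-352) = 161.04 m.
The local north axis is (−sin φ cos λ, −sin φ sin λ, cos φ), giving ΔN = 1.568 − 222.326 − 63.810 = -284.57 m.
Horizontal magnitude = √(ΔE² + ΔN²) = √(161.04² + (-284.57)²) = 326.98 m.

327.0 m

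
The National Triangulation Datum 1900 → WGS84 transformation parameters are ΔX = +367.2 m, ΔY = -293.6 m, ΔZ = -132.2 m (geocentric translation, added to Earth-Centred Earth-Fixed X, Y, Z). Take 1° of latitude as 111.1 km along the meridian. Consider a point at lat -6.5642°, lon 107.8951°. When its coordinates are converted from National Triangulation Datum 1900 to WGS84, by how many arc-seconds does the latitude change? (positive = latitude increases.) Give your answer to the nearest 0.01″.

sin φ = -0.114316, cos φ = 0.993444, sin λ = 0.951621, cos λ = -0.307275.
North component: ΔN = −sin φ cos λ·ΔX − sin φ sin λ·ΔY + cos φ·ΔZ = −(-0.114316)(-0.307275)(367.2) − (-0.114316)(0.951621)(-293.6) + (0.993444)(-132.2) = -176.17 m.
1° of latitude spans 111100 m, so Δφ = -176.17 / 111100 × 3600 = -5.709″.

Δφ = -5.71″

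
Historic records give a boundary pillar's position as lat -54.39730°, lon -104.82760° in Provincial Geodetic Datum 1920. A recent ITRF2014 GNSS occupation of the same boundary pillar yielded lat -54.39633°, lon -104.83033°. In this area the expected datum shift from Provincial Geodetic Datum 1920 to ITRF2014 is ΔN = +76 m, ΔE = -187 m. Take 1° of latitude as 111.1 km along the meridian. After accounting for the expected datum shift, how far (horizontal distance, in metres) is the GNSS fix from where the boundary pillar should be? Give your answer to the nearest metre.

33 m

Observed coordinate differences: Δφ = +0.00097°, Δλ = -0.00273°.
Converting to metres (1° lat = 111100 m, cos φ = 0.582161): observed ΔN = 107.8 m, observed ΔE = -176.6 m.
Subtracting the expected shift leaves a residual of 107.8 − (76) = 31.8 m north and -176.6 − (-187) = 10.4 m east.
Residual distance = √(31.8² + 10.4²) = 33.4 m.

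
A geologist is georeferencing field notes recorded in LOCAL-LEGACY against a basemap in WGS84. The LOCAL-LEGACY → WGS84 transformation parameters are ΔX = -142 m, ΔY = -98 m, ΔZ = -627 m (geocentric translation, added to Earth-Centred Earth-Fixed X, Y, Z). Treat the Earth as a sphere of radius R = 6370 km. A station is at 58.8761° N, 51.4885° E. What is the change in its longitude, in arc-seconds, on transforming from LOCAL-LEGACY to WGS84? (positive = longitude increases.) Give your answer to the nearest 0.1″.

sin φ = 0.856052, cos φ = 0.516890, sin λ = 0.782483, cos λ = 0.622672.
East component: ΔE = −sin λ·ΔX + cos λ·ΔY = −(0.782483)(-142) + (0.622672)(-98) = 50.09 m.
1° of latitude spans πR/180 = 111177 m; at latitude φ, 1° of longitude spans that × cos φ = 57466.6 m, so Δλ = 50.09 / 57466.6 × 3600 = 3.138″.

Δλ = 3.1″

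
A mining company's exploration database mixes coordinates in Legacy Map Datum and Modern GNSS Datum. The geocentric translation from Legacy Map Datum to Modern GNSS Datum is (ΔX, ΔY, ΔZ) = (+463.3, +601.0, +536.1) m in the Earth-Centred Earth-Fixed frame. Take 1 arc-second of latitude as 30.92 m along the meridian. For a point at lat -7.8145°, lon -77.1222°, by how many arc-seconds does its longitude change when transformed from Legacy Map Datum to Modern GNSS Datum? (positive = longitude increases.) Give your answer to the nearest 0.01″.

Δλ = 19.12″

sin φ = -0.135966, cos φ = 0.990713, sin λ = -0.974848, cos λ = 0.222872.
East component: ΔE = −sin λ·ΔX + cos λ·ΔY = −(-0.974848)(463.3) + (0.222872)(601.0) = 585.59 m.
1° of latitude spans 3600 × 30.92 = 111312 m; at latitude φ, 1° of longitude spans that × cos φ = 110278.3 m, so Δλ = 585.59 / 110278.3 × 3600 = 19.117″.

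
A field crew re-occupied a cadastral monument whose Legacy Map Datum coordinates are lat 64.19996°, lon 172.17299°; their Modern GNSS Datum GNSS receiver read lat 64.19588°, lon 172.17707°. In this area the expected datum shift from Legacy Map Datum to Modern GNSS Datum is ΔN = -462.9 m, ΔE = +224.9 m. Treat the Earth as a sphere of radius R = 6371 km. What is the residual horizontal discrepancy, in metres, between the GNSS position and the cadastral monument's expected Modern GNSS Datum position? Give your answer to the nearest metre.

Observed coordinate differences: Δφ = -0.00408°, Δλ = +0.00408°.
Converting to metres (1° lat = 111195 m, cos φ = 0.435232): observed ΔN = -453.7 m, observed ΔE = 197.5 m.
Subtracting the expected shift leaves a residual of -453.7 − (-462.9) = 9.2 m north and 197.5 − (224.9) = -27.4 m east.
Residual distance = √(9.2² + (-27.4)²) = 29.0 m.

29 m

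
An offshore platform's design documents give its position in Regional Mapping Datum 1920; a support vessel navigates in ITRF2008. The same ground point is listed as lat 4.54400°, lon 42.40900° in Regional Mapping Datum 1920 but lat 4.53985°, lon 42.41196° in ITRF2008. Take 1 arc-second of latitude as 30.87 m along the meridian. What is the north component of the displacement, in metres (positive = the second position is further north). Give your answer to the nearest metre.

ΔN = -461 m

Δφ = 4.53985° − 4.54400° = -0.00415°; Δλ = 42.41196° − 42.40900° = +0.00296°.
1° of latitude = 3600 × 30.87 = 111132 m.
ΔN = Δφ × 111132 = -461.2 m; ΔE = Δλ × 111132 × cos(4.54400°) = +0.00296 × 111132 × 0.996857 = 327.9 m.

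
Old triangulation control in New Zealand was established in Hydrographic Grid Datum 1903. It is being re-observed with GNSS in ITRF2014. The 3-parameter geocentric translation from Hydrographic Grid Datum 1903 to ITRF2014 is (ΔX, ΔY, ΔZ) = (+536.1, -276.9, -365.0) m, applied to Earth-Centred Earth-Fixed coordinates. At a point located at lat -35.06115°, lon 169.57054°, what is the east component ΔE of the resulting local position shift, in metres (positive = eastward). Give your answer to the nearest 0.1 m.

ΔE = 175.3 m

The local east axis at (φ, λ) is (−sin λ, cos λ, 0), so ΔE = −sin(169.57054°)·536.1 + cos(169.57054°)·(-276.9) = 175.28 m.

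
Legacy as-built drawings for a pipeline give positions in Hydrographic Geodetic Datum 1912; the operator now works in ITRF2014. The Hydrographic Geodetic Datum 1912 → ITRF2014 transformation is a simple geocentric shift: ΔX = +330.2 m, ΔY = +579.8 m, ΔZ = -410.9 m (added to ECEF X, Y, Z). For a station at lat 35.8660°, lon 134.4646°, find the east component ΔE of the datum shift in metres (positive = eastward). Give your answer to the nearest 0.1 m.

ΔE = -641.8 m

The local east axis at (φ, λ) is (−sin λ, cos λ, 0), so ΔE = −sin(134.4646°)·330.2 + cos(134.4646°)·579.8 = -641.79 m.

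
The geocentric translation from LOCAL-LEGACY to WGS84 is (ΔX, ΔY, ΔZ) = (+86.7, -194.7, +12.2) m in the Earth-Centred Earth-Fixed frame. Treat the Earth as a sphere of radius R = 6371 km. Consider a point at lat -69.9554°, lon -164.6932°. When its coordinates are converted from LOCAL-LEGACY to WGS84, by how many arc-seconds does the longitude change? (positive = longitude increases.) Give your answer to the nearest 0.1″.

Δλ = 19.9″

sin φ = -0.939426, cos φ = 0.342752, sin λ = -0.263988, cos λ = -0.964526.
East component: ΔE = −sin λ·ΔX + cos λ·ΔY = −(-0.263988)(86.7) + (-0.964526)(-194.7) = 210.68 m.
1° of latitude spans πR/180 = 111195 m; at latitude φ, 1° of longitude spans that × cos φ = 38112.2 m, so Δλ = 210.68 / 38112.2 × 3600 = 19.900″.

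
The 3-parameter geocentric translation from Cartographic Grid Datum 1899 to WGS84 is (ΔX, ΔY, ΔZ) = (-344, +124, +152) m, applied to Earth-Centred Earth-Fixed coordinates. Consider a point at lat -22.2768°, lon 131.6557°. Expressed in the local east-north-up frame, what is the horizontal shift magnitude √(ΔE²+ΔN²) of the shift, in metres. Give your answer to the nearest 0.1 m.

At φ = -22.2768°, λ = 131.6557°: sin φ = -0.379081, cos φ = 0.925363, sin λ = 0.747152, cos λ = -0.664653.
ΔE = −sin λ·ΔX + cos λ·ΔY = −(0.747152)·(-344) + (-0.664653)·(124) = 174.60 m.
ΔN = −sin φ cos λ·ΔX − sin φ sin λ·ΔY + cos φ·ΔZ = −(-0.379081)(-0.664653)(-344) − (-0.379081)(0.747152)(124) + (0.925363)(152) = 262.45 m.
Horizontal magnitude = √(ΔE² + ΔN²) = √(174.60² + 262.45²) = 315.22 m.

315.2 m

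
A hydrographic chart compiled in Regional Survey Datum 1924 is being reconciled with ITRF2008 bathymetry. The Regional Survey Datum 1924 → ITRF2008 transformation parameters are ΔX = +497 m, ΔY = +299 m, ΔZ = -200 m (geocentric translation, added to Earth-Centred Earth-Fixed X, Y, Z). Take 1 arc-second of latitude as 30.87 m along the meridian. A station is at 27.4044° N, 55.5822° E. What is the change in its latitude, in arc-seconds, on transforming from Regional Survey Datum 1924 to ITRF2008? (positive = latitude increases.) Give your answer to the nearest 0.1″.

Δφ = -13.6″

sin φ = 0.460268, cos φ = 0.887780, sin λ = 0.824938, cos λ = 0.565223.
North component: ΔN = −sin φ cos λ·ΔX − sin φ sin λ·ΔY + cos φ·ΔZ = −(0.460268)(0.565223)(497) − (0.460268)(0.824938)(299) + (0.887780)(-200) = -420.38 m.
1° of latitude spans 3600 × 30.87 = 111132 m, so Δφ = -420.38 / 111132 × 3600 = -13.618″.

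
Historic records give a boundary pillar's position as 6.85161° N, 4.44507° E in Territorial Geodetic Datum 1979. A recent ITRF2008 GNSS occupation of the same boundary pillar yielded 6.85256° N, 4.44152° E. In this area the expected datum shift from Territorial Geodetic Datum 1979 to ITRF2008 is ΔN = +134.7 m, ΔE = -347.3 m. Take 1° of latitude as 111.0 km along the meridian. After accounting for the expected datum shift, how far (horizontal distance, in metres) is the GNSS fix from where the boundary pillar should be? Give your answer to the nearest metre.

Observed coordinate differences: Δφ = +0.00095°, Δλ = -0.00355°.
Converting to metres (1° lat = 111000 m, cos φ = 0.992858): observed ΔN = 105.5 m, observed ΔE = -391.2 m.
Subtracting the expected shift leaves a residual of 105.5 − (134.7) = -29.2 m north and -391.2 − (-347.3) = -43.9 m east.
Residual distance = √((-29.2)² + (-43.9)²) = 52.8 m.

53 m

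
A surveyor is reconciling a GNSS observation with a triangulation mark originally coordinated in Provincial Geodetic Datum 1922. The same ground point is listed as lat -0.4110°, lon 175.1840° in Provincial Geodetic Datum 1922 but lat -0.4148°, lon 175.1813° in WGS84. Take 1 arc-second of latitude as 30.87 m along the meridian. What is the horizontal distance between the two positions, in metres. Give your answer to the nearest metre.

Δφ = -0.4148° − -0.4110° = -0.0038°; Δλ = 175.1813° − 175.1840° = -0.0027°.
1° of latitude = 3600 × 30.87 = 111132 m.
ΔN = Δφ × 111132 = -422.3 m; ΔE = Δλ × 111132 × cos(-0.4110°) = -0.0027 × 111132 × 0.999974 = -300.0 m.
Distance = √(ΔE² + ΔN²) = √((-300.0)² + (-422.3)²) = 518.0 m.

518 m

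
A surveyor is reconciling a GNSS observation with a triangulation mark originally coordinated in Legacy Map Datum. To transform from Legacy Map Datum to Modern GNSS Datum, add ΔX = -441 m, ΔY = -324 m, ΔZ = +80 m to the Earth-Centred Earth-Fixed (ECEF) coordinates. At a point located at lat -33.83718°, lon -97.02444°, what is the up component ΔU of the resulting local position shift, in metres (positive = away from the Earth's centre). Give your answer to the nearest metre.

ΔU = 267 m

The local up (radial) axis is (cos φ cos λ, cos φ sin λ, sin φ), giving ΔU = 44.796 + 267.102 − 44.547 = 267.35 m.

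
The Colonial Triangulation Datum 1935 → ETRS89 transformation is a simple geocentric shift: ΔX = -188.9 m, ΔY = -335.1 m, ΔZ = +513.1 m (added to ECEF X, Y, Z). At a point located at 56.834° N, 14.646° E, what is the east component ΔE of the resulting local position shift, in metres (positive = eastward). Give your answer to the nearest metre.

ΔE = -276 m

The local east axis at (φ, λ) is (−sin λ, cos λ, 0), so ΔE = −sin(14.646°)·(-188.9) + cos(14.646°)·(-335.1) = -276.45 m.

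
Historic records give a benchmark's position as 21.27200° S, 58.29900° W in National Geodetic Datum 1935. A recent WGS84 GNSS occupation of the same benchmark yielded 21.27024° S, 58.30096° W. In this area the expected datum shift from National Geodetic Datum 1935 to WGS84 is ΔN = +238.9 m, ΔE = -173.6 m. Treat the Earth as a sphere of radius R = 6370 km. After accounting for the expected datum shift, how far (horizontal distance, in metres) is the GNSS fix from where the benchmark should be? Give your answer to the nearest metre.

52 m

Observed coordinate differences: Δφ = +0.00176°, Δλ = -0.00196°.
Converting to metres (1° lat = 111177 m, cos φ = 0.931869): observed ΔN = 195.7 m, observed ΔE = -203.1 m.
Subtracting the expected shift leaves a residual of 195.7 − (238.9) = -43.2 m north and -203.1 − (-173.6) = -29.5 m east.
Residual distance = √((-43.2)² + (-29.5)²) = 52.3 m.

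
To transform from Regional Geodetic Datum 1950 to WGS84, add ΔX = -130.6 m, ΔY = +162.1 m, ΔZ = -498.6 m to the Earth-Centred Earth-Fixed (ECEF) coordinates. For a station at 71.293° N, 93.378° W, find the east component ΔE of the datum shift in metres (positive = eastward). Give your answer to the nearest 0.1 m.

ΔE = -139.9 m

The local east axis at (φ, λ) is (−sin λ, cos λ, 0), so ΔE = −sin(-93.378°)·(-130.6) + cos(-93.378°)·162.1 = -139.92 m.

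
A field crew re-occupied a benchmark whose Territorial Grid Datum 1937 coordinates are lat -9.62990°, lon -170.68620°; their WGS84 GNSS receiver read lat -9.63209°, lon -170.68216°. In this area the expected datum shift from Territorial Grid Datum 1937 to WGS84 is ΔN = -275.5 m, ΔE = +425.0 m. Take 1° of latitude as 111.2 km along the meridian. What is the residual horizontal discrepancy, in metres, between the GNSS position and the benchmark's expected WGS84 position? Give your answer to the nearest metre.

Observed coordinate differences: Δφ = -0.00219°, Δλ = +0.00404°.
Converting to metres (1° lat = 111200 m, cos φ = 0.985909): observed ΔN = -243.5 m, observed ΔE = 442.9 m.
Subtracting the expected shift leaves a residual of -243.5 − (-275.5) = 32.0 m north and 442.9 − (425.0) = 17.9 m east.
Residual distance = √(32.0² + 17.9²) = 36.7 m.

37 m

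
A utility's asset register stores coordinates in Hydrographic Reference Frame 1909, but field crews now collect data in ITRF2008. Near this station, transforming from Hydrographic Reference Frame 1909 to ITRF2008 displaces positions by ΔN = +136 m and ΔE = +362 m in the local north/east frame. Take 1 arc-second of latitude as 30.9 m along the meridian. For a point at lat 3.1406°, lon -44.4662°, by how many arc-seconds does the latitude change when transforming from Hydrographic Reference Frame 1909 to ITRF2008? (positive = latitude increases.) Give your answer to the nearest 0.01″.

1″ of latitude = 30.90 m, so Δφ = 136.0 / 30.90 = 4.401″.

Δφ = 4.40″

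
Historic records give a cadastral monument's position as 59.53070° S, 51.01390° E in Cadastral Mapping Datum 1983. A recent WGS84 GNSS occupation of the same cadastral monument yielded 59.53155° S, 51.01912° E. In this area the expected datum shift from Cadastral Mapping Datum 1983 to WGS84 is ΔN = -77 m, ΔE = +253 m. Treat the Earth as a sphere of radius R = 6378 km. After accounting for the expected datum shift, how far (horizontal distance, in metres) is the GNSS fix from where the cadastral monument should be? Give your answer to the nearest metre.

45 m

Observed coordinate differences: Δφ = -0.00085°, Δλ = +0.00522°.
Converting to metres (1° lat = 111317 m, cos φ = 0.507077): observed ΔN = -94.6 m, observed ΔE = 294.6 m.
Subtracting the expected shift leaves a residual of -94.6 − (-77) = -17.6 m north and 294.6 − (253) = 41.6 m east.
Residual distance = √((-17.6)² + 41.6²) = 45.2 m.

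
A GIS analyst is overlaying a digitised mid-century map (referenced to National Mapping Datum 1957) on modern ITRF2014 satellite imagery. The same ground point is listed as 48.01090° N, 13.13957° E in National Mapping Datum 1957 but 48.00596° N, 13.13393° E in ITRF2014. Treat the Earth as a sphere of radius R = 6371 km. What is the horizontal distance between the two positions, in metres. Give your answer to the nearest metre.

Δφ = 48.00596° − 48.01090° = -0.00494°; Δλ = 13.13393° − 13.13957° = -0.00564°.
1° along a meridian = πR/180 = 111195 m.
ΔN = Δφ × 111195 = -549.3 m; ΔE = Δλ × 111195 × cos(48.01090°) = -0.00564 × 111195 × 0.668989 = -419.5 m.
Distance = √(ΔE² + ΔN²) = √((-419.5)² + (-549.3)²) = 691.2 m.

691 m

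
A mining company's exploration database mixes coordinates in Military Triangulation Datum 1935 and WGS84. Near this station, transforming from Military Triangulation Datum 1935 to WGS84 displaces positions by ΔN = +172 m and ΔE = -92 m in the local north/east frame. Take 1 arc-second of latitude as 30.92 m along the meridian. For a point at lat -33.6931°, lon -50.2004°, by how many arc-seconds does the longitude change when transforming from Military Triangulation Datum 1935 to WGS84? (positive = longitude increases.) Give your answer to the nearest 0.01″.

At latitude -33.6931°, cos φ = 0.832021.
1″ of longitude at this latitude = 30.92 × cos φ = 25.7261 m, so Δλ = -92.0 / 25.7261 = -3.576″.

Δλ = -3.58″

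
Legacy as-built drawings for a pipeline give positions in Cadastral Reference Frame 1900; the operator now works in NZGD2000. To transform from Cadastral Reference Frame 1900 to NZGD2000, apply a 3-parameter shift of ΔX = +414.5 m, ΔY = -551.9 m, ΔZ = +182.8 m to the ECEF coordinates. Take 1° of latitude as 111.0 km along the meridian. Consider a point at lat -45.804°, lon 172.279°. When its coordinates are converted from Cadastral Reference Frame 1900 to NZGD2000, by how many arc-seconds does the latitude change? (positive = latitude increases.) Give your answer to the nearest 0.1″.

sin φ = -0.716959, cos φ = 0.697115, sin λ = 0.134349, cos λ = -0.990934.
North component: ΔN = −sin φ cos λ·ΔX − sin φ sin λ·ΔY + cos φ·ΔZ = −(-0.716959)(-0.990934)(414.5) − (-0.716959)(0.134349)(-551.9) + (0.697115)(182.8) = -220.21 m.
1° of latitude spans 111000 m, so Δφ = -220.21 / 111000 × 3600 = -7.142″.

Δφ = -7.1″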